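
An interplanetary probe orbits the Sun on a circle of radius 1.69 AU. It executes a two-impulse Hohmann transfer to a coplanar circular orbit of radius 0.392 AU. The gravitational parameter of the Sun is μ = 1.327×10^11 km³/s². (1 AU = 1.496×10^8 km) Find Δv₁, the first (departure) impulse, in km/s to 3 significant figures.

Δv₁ = 8.85 km/s

In km: r₁ = 1.69 × 1.496×10^8 = 2.52824×10^8 km; r₂ = 0.392 × 1.496×10^8 = 5.86432×10^7 km.
Transfer-ellipse semi-major axis a_t = (r₁ + r₂)/2 = (2.52824×10^8 + 5.86432×10^7)/2 = 1.557336×10^8 km.
Circular speed at r = 2.52824×10^8 km: v_c = √(μ/r) = 22.910 km/s.
Transfer-orbit speed at the same r (vis-viva, a = a_t): v_t = √[μ(2/r − 1/a_t)] = 14.059 km/s.
Δv₁ = |v_t − v_c| = |14.059 − 22.910| = 8.851 km/s.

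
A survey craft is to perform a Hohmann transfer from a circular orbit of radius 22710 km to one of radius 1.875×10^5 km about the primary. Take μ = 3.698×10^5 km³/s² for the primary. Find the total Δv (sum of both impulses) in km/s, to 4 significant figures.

Δv = 2.106 km/s

The Hohmann ellipse has a_t = (r₁ + r₂)/2 = 1.05105×10^5 km.
At r₁ the circular-orbit speed is v₁ = √(μ/r₁) = 4.0353 km/s.
On the transfer ellipse at r₁, vis-viva equation gives v_p = √[μ(2/r₁ − 1/a_t)] = 5.3897 km/s.
First burn Δv₁ = |v_p − v₁| = 1.354 km/s.
Circular speed at r₂: v₂ = √(μ/r₂) = 1.4044 km/s.
Transfer-orbit speed at r₂: v_a = √[μ(2/r₂ − 1/a_t)] = 0.65280 km/s.
Second burn Δv₂ = |v₂ − v_a| = 0.7516 km/s.
Δv = Δv₁ + Δv₂ = 1.354 + 0.7516 = 2.106 km/s.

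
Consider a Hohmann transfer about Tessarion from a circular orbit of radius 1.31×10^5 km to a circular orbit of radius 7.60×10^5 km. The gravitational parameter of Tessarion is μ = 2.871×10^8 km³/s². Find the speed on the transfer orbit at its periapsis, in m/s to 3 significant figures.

v = 61100 m/s

Transfer-ellipse semi-major axis a_t = (r₁ + r₂)/2 = (1.310×10^5 + 7.600×10^5)/2 = 4.455×10^5 km.
At periapsis, r = 1.310×10^5 km.
Applying v² = μ(2/r − 1/a_t): v = 61.15 km/s.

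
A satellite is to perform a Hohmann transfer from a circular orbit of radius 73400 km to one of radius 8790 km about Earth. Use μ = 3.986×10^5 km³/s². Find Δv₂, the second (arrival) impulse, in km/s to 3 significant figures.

The Hohmann ellipse has a_t = (r₁ + r₂)/2 = 41095 km.
Circular speed at r = 8790 km: v_c = √(μ/r) = 6.734 km/s.
Transfer-orbit speed at the same r (vis-viva, a = a_t): v_t = √[μ(2/r − 1/a_t)] = 9.000 km/s.
Δv₂ = |v_t − v_c| = |9.000 − 6.734| = 2.266 km/s.

Δv₂ = 2.27 km/s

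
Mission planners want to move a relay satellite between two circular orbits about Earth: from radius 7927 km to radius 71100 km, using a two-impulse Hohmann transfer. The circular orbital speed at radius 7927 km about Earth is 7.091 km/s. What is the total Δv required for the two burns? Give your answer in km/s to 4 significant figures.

From the circular-orbit relation v² = μ/r at r = 7927 km: μ = v²r = (7.091)² × 7927 = 3.98588×10^5 km³/s².
Transfer-ellipse semi-major axis a_t = (r₁ + r₂)/2 = (7927 + 71100)/2 = 39513.5 km.
At r₁ the circular-orbit speed is v₁ = √(μ/r₁) = 7.091 km/s.
Transfer-orbit speed at r₁ (v² = μ(2/r − 1/a)): v_p = √[μ(2/r₁ − 1/a_t)] = 9.512 km/s.
First burn Δv₁ = |v_p − v₁| = 2.421 km/s.
Circular speed at r₂: v₂ = √(μ/r₂) = 2.3677 km/s.
Transfer-orbit speed at r₂: v_a = √[μ(2/r₂ − 1/a_t)] = 1.0605 km/s.
Second burn Δv₂ = |v₂ − v_a| = 1.307 km/s.
Total Δv = Δv₁ + Δv₂ = 3.728 km/s.

Δv = 3.728 km/s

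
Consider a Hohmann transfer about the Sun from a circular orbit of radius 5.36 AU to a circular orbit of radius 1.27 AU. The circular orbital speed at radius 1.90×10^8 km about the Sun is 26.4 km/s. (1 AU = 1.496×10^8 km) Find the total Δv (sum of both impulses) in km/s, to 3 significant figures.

From the circular-orbit relation v² = μ/r at r = 1.90×10^8 km: μ = v²r = (26.4)² × 1.90×10^8 = 1.32422×10^11 km³/s².
In km: r₁ = 5.36 × 1.496×10^8 = 8.01856×10^8 km; r₂ = 1.27 × 1.496×10^8 = 1.89992×10^8 km.
Transfer-ellipse semi-major axis a_t = (r₁ + r₂)/2 = (8.01856×10^8 + 1.89992×10^8)/2 = 4.95924×10^8 km.
At r₁ the circular-orbit speed is v₁ = √(μ/r₁) = 12.851 km/s.
Transfer-orbit speed at r₁ (v² = μ(2/r − 1/a)): v_a = √[μ(2/r₁ − 1/a_t)] = 7.9541 km/s.
First burn Δv₁ = |v_a − v₁| = 4.897 km/s.
At r₂, v₂ = √(μ/r₂) = 26.40 km/s.
Transfer-orbit speed at r₂: v_p = √[μ(2/r₂ − 1/a_t)] = 33.57 km/s.
Second burn Δv₂ = |v₂ − v_p| = 7.170 km/s.
Δv = Δv₁ + Δv₂ = 4.897 + 7.170 = 12.07 km/s.

Δv = 12.1 km/s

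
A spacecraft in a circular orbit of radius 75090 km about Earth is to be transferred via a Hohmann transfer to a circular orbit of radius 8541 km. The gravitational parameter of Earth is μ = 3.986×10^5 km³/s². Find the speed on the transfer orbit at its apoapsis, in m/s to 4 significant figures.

v = 1041 m/s

Semi-major axis of the transfer orbit: a_t = (75090 + 8541)/2 = 41815.5 km.
The apoapsis of the transfer ellipse is at r = 75090 km.
Applying v² = μ(2/r − 1/a_t): v = 1.041 km/s.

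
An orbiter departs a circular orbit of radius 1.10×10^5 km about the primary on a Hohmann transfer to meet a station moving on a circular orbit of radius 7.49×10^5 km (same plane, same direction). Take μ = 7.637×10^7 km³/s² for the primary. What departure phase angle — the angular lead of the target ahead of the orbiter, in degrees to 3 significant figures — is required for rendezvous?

The Hohmann ellipse has a_t = (r₁ + r₂)/2 = 4.295×10^5 km.
Transfer time t = π√(a_t³/μ) = 1.012×10^5 s.
Target angular speed ω₂ = √(μ/r₂³) = 1.348×10^-5 rad/s.
Angle swept by the target during transfer: ω₂·t = 1.3642 rad = 78.16°.
Arrival is 180° from departure on the ellipse, so φ = 180° − 78.16° = 102°.

φ = 102°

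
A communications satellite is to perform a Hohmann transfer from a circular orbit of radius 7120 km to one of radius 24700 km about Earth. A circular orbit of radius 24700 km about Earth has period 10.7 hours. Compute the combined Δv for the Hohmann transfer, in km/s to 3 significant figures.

From Kepler's third law T² = 4π²r³/μ at r = 24700 km, T = 10.7 hours = 10.7 × 3600 s = 38520 s: μ = 4π²r³/T² = 4.00939×10^5 km³/s².
Transfer-ellipse semi-major axis a_t = (r₁ + r₂)/2 = (7120 + 24700)/2 = 15910 km.
Circular speed at r₁: v₁ = √(μ/r₁) = √(4.00939×10^5/7120) = 7.504 km/s.
Transfer-orbit speed at r₁ (vis-viva equation): v_p = √[μ(2/r₁ − 1/a_t)] = 9.350 km/s.
First burn Δv₁ = |v_p − v₁| = 1.846 km/s.
Circular speed at r₂: v₂ = √(μ/r₂) = 4.029 km/s.
Transfer-orbit speed at r₂: v_a = √[μ(2/r₂ − 1/a_t)] = 2.695 km/s.
Second burn Δv₂ = |v₂ − v_a| = 1.334 km/s.
Δv = Δv₁ + Δv₂ = 1.846 + 1.334 = 3.180 km/s.

Δv = 3.18 km/s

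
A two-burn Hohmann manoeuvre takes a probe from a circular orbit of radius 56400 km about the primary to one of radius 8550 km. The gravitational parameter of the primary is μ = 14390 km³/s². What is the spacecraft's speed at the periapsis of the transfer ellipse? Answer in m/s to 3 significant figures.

Semi-major axis of the transfer orbit: a_t = (56400 + 8550)/2 = 32475 km.
At periapsis, r = 8550 km.
From the vis-viva equation, v = √[μ(2/r − 1/a_t)] = 1.710 km/s.

v = 1710 m/s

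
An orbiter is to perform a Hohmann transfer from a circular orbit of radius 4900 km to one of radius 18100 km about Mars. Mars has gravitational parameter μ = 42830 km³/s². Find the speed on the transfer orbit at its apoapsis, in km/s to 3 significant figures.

Semi-major axis of the transfer orbit: a_t = (4900 + 18100)/2 = 11500 km.
At apoapsis, r = 18100 km.
Applying v² = μ(2/r − 1/a_t): v = 1.004 km/s.

v = 1.00 km/s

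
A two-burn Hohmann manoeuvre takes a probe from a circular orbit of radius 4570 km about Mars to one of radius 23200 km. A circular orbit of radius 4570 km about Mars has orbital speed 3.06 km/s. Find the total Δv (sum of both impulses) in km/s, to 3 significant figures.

From the circular-orbit relation v² = μ/r at r = 4570 km: μ = v²r = (3.06)² × 4570 = 42791.7 km³/s².
The Hohmann ellipse has a_t = (r₁ + r₂)/2 = 13885 km.
At r₁ the circular-orbit speed is v₁ = √(μ/r₁) = 3.0600 km/s.
Transfer-orbit speed at r₁ (vis-viva): v_p = √[μ(2/r₁ − 1/a_t)] = 3.9554 km/s.
First burn Δv₁ = |v_p − v₁| = 0.8954 km/s.
Circular speed at r₂: v₂ = √(μ/r₂) = 1.35811 km/s.
Transfer-orbit speed at r₂: v_a = √[μ(2/r₂ − 1/a_t)] = 0.779149 km/s.
Second burn Δv₂ = |v₂ − v_a| = 0.5790 km/s.
Δv = Δv₁ + Δv₂ = 0.8954 + 0.5790 = 1.474 km/s.

Δv = 1.47 km/s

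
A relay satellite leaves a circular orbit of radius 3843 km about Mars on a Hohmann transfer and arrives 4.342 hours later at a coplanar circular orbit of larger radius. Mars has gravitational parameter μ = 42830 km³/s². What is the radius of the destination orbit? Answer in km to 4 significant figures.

Transfer time t = 4.342 hours = 15631.2 s, and t = π√(a_t³/μ).
So a_t = (μ t²/π²)^(1/3) = (42830 × (15631.2)² / π²)^(1/3) = 10197 km.
Since a_t = (r₁ + r₂)/2, r₂ = 2a_t − r₁ = 2×10197 − 3843 = 16551 km.

r₂ = 16550 km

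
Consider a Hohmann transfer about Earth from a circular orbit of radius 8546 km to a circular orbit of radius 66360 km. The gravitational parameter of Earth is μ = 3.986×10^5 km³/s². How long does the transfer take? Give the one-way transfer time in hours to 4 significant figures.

Transfer-ellipse semi-major axis a_t = (r₁ + r₂)/2 = (8546 + 66360)/2 = 37453 km.
By Kepler's third law the transfer-orbit period is T = 2π√(a_t³/μ), so t = T/2 = 36070 s.
Converting: 36070 s ÷ 3600 s/hour = 10.02 hours.

t = 10.02 hours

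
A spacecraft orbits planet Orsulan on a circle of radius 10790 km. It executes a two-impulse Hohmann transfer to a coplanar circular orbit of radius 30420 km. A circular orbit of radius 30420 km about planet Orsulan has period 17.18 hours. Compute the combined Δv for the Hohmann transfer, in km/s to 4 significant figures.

From Kepler's third law T² = 4π²r³/μ at r = 30420 km, T = 17.18 hours = 17.18 × 3600 s = 61848 s: μ = 4π²r³/T² = 2.90527×10^5 km³/s².
The Hohmann ellipse has a_t = (r₁ + r₂)/2 = 20605 km.
Circular speed at r₁: v₁ = √(μ/r₁) = √(2.90527×10^5/10790) = 5.189 km/s.
On the transfer ellipse at r₁, v² = μ(2/r − 1/a) gives v_p = √[μ(2/r₁ − 1/a_t)] = 6.305 km/s.
First burn Δv₁ = |v_p − v₁| = 1.116 km/s.
At r₂, v₂ = √(μ/r₂) = 3.0904 km/s.
Transfer-orbit speed at r₂: v_a = √[μ(2/r₂ − 1/a_t)] = 2.2363 km/s.
Second burn Δv₂ = |v₂ − v_a| = 0.8541 km/s.
Δv = Δv₁ + Δv₂ = 1.116 + 0.8541 = 1.970 km/s.

Δv = 1.970 km/s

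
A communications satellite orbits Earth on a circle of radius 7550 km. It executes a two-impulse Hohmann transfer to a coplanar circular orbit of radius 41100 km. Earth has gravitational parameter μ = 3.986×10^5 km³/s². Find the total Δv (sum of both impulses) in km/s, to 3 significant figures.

The Hohmann ellipse has a_t = (r₁ + r₂)/2 = 24325 km.
Circular speed at r₁: v₁ = √(μ/r₁) = √(3.986×10^5/7550) = 7.266 km/s.
Transfer-orbit speed at r₁ (vis-viva equation): v_p = √[μ(2/r₁ − 1/a_t)] = 9.445 km/s.
First burn Δv₁ = |v_p − v₁| = 2.179 km/s.
Circular speed at r₂: v₂ = √(μ/r₂) = 3.114 km/s.
Transfer-orbit speed at r₂: v_a = √[μ(2/r₂ − 1/a_t)] = 1.735 km/s.
Second burn Δv₂ = |v₂ − v_a| = 1.379 km/s.
Total Δv = Δv₁ + Δv₂ = 3.558 km/s.

Δv = 3.56 km/s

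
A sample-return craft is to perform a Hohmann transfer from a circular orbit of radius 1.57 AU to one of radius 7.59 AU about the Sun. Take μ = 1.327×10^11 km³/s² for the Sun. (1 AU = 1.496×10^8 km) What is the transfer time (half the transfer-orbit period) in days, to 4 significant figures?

t = 1790 days

In km: r₁ = 1.57 × 1.496×10^8 = 2.34872×10^8 km; r₂ = 7.59 × 1.496×10^8 = 1.135464×10^9 km.
Semi-major axis of the transfer orbit: a_t = (2.34872×10^8 + 1.135464×10^9)/2 = 6.85168×10^8 km.
Transfer time t = π√(a_t³/μ) = π√((6.85168×10^8)³ / 1.327×10^11) = 1.5467×10^8 s.
Converting: 1.5467×10^8 s ÷ 86400 s/day = 1790 days.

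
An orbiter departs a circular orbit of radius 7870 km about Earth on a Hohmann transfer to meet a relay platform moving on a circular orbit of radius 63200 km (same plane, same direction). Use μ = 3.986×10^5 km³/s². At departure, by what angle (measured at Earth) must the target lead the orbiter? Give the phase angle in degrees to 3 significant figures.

φ = 104°

Transfer-ellipse semi-major axis a_t = (r₁ + r₂)/2 = (7870 + 63200)/2 = 35535 km.
The half-period of the transfer ellipse is t = π√(a_t³/μ) = 33330 s.
The target's mean motion on its circular orbit is ω₂ = √(μ/r₂³) = 3.974×10^-5 rad/s.
Angle swept by the target during transfer: ω₂·t = 1.3245 rad = 75.89°.
Arrival is 180° from departure on the ellipse, so φ = 180° − 75.89° = 104°.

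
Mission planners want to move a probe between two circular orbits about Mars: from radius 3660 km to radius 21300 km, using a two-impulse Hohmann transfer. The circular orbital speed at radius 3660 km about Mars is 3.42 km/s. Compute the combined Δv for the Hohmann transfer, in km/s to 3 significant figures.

From the circular-orbit relation v² = μ/r at r = 3660 km: μ = v²r = (3.42)² × 3660 = 42808.8 km³/s².
Transfer-ellipse semi-major axis a_t = (r₁ + r₂)/2 = (3660 + 21300)/2 = 12480 km.
At r₁ the circular-orbit speed is v₁ = √(μ/r₁) = 3.420 km/s.
On the transfer ellipse at r₁, vis-viva equation gives v_p = √[μ(2/r₁ − 1/a_t)] = 4.468 km/s.
First burn Δv₁ = |v_p − v₁| = 1.048 km/s.
At r₂, v₂ = √(μ/r₂) = 1.41768 km/s.
Transfer-orbit speed at r₂: v_a = √[μ(2/r₂ − 1/a_t)] = 0.767733 km/s.
Second burn Δv₂ = |v₂ − v_a| = 0.6499 km/s.
Δv = Δv₁ + Δv₂ = 1.048 + 0.6499 = 1.698 km/s.

Δv = 1.70 km/s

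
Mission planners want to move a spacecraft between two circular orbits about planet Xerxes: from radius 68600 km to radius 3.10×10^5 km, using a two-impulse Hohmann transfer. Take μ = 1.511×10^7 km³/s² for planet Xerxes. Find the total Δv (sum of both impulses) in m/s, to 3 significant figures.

Δv = 6930 m/s

Semi-major axis of the transfer orbit: a_t = (68600 + 3.100×10^5)/2 = 1.893×10^5 km.
Circular speed at r₁: v₁ = √(μ/r₁) = √(1.511×10^7/68600) = 14.841 km/s.
On the transfer ellipse at r₁, v² = μ(2/r − 1/a) gives v_p = √[μ(2/r₁ − 1/a_t)] = 18.992 km/s.
First burn Δv₁ = |v_p − v₁| = 4.151 km/s.
Circular speed at r₂: v₂ = √(μ/r₂) = 6.982 km/s.
Transfer-orbit speed at r₂: v_a = √[μ(2/r₂ − 1/a_t)] = 4.203 km/s.
Second burn Δv₂ = |v₂ − v_a| = 2.779 km/s.
Total Δv = Δv₁ + Δv₂ = 6.930 km/s.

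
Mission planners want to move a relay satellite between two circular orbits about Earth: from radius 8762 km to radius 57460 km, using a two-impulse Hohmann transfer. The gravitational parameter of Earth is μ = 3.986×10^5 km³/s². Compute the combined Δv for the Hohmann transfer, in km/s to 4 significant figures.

Transfer-ellipse semi-major axis a_t = (r₁ + r₂)/2 = (8762 + 57460)/2 = 33111 km.
Circular speed at r₁: v₁ = √(μ/r₁) = √(3.986×10^5/8762) = 6.745 km/s.
On the transfer ellipse at r₁, v² = μ(2/r − 1/a) gives v_p = √[μ(2/r₁ − 1/a_t)] = 8.885 km/s.
First burn Δv₁ = |v_p − v₁| = 2.140 km/s.
At r₂, v₂ = √(μ/r₂) = 2.634 km/s.
Transfer-orbit speed at r₂: v_a = √[μ(2/r₂ − 1/a_t)] = 1.355 km/s.
Second burn Δv₂ = |v₂ − v_a| = 1.279 km/s.
Total Δv = Δv₁ + Δv₂ = 3.419 km/s.

Δv = 3.419 km/s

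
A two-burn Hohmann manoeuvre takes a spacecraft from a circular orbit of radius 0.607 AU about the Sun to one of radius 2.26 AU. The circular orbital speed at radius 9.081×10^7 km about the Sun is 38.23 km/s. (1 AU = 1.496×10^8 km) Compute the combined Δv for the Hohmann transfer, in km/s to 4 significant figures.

From the circular-orbit relation v² = μ/r at r = 9.081×10^7 km: μ = v²r = (38.23)² × 9.081×10^7 = 1.32722×10^11 km³/s².
In km: r₁ = 0.607 × 1.496×10^8 = 9.08072×10^7 km; r₂ = 2.26 × 1.496×10^8 = 3.38096×10^8 km.
The Hohmann ellipse has a_t = (r₁ + r₂)/2 = 2.144516×10^8 km.
Circular speed at r₁: v₁ = √(μ/r₁) = √(1.32722×10^11/9.08072×10^7) = 38.231 km/s.
Transfer-orbit speed at r₁ (vis-viva equation): v_p = √[μ(2/r₁ − 1/a_t)] = 48.003 km/s.
First burn Δv₁ = |v_p − v₁| = 9.772 km/s.
At r₂, v₂ = √(μ/r₂) = 19.81 km/s.
Transfer-orbit speed at r₂: v_a = √[μ(2/r₂ − 1/a_t)] = 12.89 km/s.
Second burn Δv₂ = |v₂ − v_a| = 6.920 km/s.
Total Δv = Δv₁ + Δv₂ = 16.69 km/s.

Δv = 16.69 km/s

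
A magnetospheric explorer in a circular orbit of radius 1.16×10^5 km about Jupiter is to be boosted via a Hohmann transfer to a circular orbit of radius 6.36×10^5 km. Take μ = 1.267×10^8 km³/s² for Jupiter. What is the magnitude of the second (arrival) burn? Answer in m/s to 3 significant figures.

Δv₂ = 6270 m/s

Semi-major axis of the transfer orbit: a_t = (1.160×10^5 + 6.360×10^5)/2 = 3.760×10^5 km.
On the circular orbit at r = 6.360×10^5 km, v_c = √(μ/r) = 14.1143 km/s.
Vis-viva on the transfer ellipse at r = 6.360×10^5 km gives v_t = √[μ(2/r − 1/a_t)] = 7.83962 km/s.
Δv₂ = |v_t − v_c| = |7.83962 − 14.1143| = 6.275 km/s.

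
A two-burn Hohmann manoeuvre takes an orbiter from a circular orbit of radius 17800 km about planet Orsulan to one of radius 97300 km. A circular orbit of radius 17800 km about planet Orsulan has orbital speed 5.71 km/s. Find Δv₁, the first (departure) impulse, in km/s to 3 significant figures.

From the circular-orbit relation v² = μ/r at r = 17800 km: μ = v²r = (5.71)² × 17800 = 5.80353×10^5 km³/s².
Transfer-ellipse semi-major axis a_t = (r₁ + r₂)/2 = (17800 + 97300)/2 = 57550 km.
On the circular orbit at r = 17800 km, v_c = √(μ/r) = 5.710 km/s.
Vis-viva on the transfer ellipse at r = 17800 km gives v_t = √[μ(2/r − 1/a_t)] = 7.425 km/s.
Δv₁ = |v_t − v_c| = |7.425 − 5.710| = 1.715 km/s.

Δv₁ = 1.71 km/s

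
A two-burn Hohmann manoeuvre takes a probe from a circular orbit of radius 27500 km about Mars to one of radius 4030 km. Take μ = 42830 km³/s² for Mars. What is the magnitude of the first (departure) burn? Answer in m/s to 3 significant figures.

Δv₁ = 617 m/s

The Hohmann ellipse has a_t = (r₁ + r₂)/2 = 15765 km.
On the circular orbit at r = 27500 km, v_c = √(μ/r) = 1.248 km/s.
Transfer-orbit speed at the same r (vis-viva, a = a_t): v_t = √[μ(2/r − 1/a_t)] = 0.6310 km/s.
Δv₁ = |v_t − v_c| = |0.6310 − 1.248| = 0.6170 km/s.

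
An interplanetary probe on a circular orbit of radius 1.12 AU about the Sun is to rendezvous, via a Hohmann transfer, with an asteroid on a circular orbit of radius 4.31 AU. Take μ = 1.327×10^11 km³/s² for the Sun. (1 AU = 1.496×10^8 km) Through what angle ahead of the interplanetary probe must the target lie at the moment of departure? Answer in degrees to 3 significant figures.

φ = 90.0°

In km: r₁ = 1.12 × 1.496×10^8 = 1.67552×10^8 km; r₂ = 4.31 × 1.496×10^8 = 6.44776×10^8 km.
Transfer-ellipse semi-major axis a_t = (r₁ + r₂)/2 = (1.67552×10^8 + 6.44776×10^8)/2 = 4.06164×10^8 km.
Transfer time t = π√(a_t³/μ) = 7.0594×10^7 s.
The target's mean motion on its circular orbit is ω₂ = √(μ/r₂³) = 2.2250×10^-8 rad/s.
Angle swept by the target during transfer: ω₂·t = 1.5707 rad = 89.99°.
The interplanetary probe traverses 180° on the transfer ellipse, so the target must lead by 180° − 89.99° = 90.0°.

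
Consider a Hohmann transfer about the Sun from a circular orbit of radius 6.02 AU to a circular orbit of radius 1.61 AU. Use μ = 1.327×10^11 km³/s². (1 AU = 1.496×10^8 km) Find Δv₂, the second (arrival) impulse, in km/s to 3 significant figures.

Δv₂ = 6.01 km/s

In km: r₁ = 6.02 × 1.496×10^8 = 9.00592×10^8 km; r₂ = 1.61 × 1.496×10^8 = 2.40856×10^8 km.
Transfer-ellipse semi-major axis a_t = (r₁ + r₂)/2 = (9.00592×10^8 + 2.40856×10^8)/2 = 5.70724×10^8 km.
Circular speed at r = 2.40856×10^8 km: v_c = √(μ/r) = 23.472 km/s.
Vis-viva on the transfer ellipse at r = 2.40856×10^8 km gives v_t = √[μ(2/r − 1/a_t)] = 29.485 km/s.
Δv₂ = |v_t − v_c| = |29.485 − 23.472| = 6.013 km/s.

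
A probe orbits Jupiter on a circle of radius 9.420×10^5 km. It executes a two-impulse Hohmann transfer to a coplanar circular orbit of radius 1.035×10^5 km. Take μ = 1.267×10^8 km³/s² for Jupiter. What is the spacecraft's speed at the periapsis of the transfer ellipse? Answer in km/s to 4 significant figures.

v = 46.97 km/s

Transfer-ellipse semi-major axis a_t = (r₁ + r₂)/2 = (9.420×10^5 + 1.035×10^5)/2 = 5.2275×10^5 km.
The periapsis of the transfer ellipse is at r = 1.035×10^5 km.
Vis-viva: v = √[μ(2/r − 1/a_t)] = √[1.267×10^8 × (2/1.035×10^5 − 1/5.2275×10^5)] = 46.97 km/s.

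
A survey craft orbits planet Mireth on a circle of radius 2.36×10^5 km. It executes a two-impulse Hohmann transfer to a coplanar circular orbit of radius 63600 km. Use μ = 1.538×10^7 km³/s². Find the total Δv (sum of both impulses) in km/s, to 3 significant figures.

Δv = 6.78 km/s

The Hohmann ellipse has a_t = (r₁ + r₂)/2 = 1.498×10^5 km.
Circular speed at r₁: v₁ = √(μ/r₁) = √(1.538×10^7/2.360×10^5) = 8.073 km/s.
On the transfer ellipse at r₁, vis-viva equation gives v_a = √[μ(2/r₁ − 1/a_t)] = 5.260 km/s.
First burn Δv₁ = |v_a − v₁| = 2.813 km/s.
At r₂, v₂ = √(μ/r₂) = 15.551 km/s.
Transfer-orbit speed at r₂: v_p = √[μ(2/r₂ − 1/a_t)] = 19.519 km/s.
Second burn Δv₂ = |v₂ − v_p| = 3.968 km/s.
Total Δv = Δv₁ + Δv₂ = 6.781 km/s.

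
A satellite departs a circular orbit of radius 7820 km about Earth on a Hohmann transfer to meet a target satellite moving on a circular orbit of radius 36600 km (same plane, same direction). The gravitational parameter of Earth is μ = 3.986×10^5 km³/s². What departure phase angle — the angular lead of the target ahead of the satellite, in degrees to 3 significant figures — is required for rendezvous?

φ = 94.9°

The Hohmann ellipse has a_t = (r₁ + r₂)/2 = 22210 km.
The half-period of the transfer ellipse is t = π√(a_t³/μ) = 16470 s.
The target's mean motion on its circular orbit is ω₂ = √(μ/r₂³) = 9.017×10^-5 rad/s.
Angle swept by the target during transfer: ω₂·t = 1.4851 rad = 85.09°.
Arrival is 180° from departure on the ellipse, so φ = 180° − 85.09° = 94.9°.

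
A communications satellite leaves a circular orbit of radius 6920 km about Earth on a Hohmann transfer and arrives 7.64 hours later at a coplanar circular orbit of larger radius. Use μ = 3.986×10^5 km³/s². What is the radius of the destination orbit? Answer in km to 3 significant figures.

Transfer time t = 7.64 hours = 27504 s, and t = π√(a_t³/μ).
So a_t = (μ t²/π²)^(1/3) = (3.986×10^5 × (27504)² / π²)^(1/3) = 31261 km.
Since a_t = (r₁ + r₂)/2, r₂ = 2a_t − r₁ = 2×31261 − 6920 = 55602 km.

r₂ = 55600 km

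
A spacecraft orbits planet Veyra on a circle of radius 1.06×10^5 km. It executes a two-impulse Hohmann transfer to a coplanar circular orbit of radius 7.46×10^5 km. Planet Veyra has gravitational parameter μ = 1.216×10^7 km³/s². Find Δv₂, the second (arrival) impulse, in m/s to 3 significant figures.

Δv₂ = 2020 m/s

Transfer-ellipse semi-major axis a_t = (r₁ + r₂)/2 = (1.060×10^5 + 7.460×10^5)/2 = 4.260×10^5 km.
On the circular orbit at r = 7.460×10^5 km, v_c = √(μ/r) = 4.037 km/s.
Transfer-orbit speed at the same r (vis-viva, a = a_t): v_t = √[μ(2/r − 1/a_t)] = 2.014 km/s.
Δv₂ = |v_t − v_c| = |2.014 − 4.037| = 2.023 km/s.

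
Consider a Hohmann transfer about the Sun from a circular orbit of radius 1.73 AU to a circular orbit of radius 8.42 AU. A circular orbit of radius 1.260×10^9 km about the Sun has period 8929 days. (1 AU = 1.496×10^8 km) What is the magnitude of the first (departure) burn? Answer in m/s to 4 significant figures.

From Kepler's third law T² = 4π²r³/μ at r = 1.260×10^9 km, T = 8929 days = 8929 × 86400 s = 7.714656×10^8 s: μ = 4π²r³/T² = 1.32690×10^11 km³/s².
In km: r₁ = 1.73 × 1.496×10^8 = 2.58808×10^8 km; r₂ = 8.42 × 1.496×10^8 = 1.259632×10^9 km.
Semi-major axis of the transfer orbit: a_t = (2.58808×10^8 + 1.259632×10^9)/2 = 7.5922×10^8 km.
Circular speed at r = 2.58808×10^8 km: v_c = √(μ/r) = 22.6428 km/s.
Transfer-orbit speed at the same r (vis-viva, a = a_t): v_t = √[μ(2/r − 1/a_t)] = 29.1654 km/s.
Δv₁ = |v_t − v_c| = |29.1654 − 22.6428| = 6.523 km/s.

Δv₁ = 6523 m/s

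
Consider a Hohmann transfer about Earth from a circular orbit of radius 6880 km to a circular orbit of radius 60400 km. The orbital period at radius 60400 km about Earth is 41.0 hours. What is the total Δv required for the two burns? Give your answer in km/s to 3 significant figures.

Δv = 4.00 km/s

From Kepler's third law T² = 4π²r³/μ at r = 60400 km, T = 41.0 hours = 41.0 × 3600 s = 1.476×10^5 s: μ = 4π²r³/T² = 3.99299×10^5 km³/s².
Transfer-ellipse semi-major axis a_t = (r₁ + r₂)/2 = (6880 + 60400)/2 = 33640 km.
At r₁ the circular-orbit speed is v₁ = √(μ/r₁) = 7.6182 km/s.
On the transfer ellipse at r₁, v² = μ(2/r − 1/a) gives v_p = √[μ(2/r₁ − 1/a_t)] = 10.208 km/s.
First burn Δv₁ = |v_p − v₁| = 2.590 km/s.
Circular speed at r₂: v₂ = √(μ/r₂) = 2.571 km/s.
Transfer-orbit speed at r₂: v_a = √[μ(2/r₂ − 1/a_t)] = 1.163 km/s.
Second burn Δv₂ = |v₂ − v_a| = 1.408 km/s.
Δv = Δv₁ + Δv₂ = 2.590 + 1.408 = 3.998 km/s.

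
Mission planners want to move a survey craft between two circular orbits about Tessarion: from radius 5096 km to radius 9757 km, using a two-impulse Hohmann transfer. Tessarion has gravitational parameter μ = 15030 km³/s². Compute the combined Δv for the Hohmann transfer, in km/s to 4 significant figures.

Δv = 0.4641 km/s

Transfer-ellipse semi-major axis a_t = (r₁ + r₂)/2 = (5096 + 9757)/2 = 7426.5 km.
Circular speed at r₁: v₁ = √(μ/r₁) = √(15030/5096) = 1.7174 km/s.
On the transfer ellipse at r₁, vis-viva gives v_p = √[μ(2/r₁ − 1/a_t)] = 1.9685 km/s.
First burn Δv₁ = |v_p − v₁| = 0.2511 km/s.
Circular speed at r₂: v₂ = √(μ/r₂) = 1.241 km/s.
Transfer-orbit speed at r₂: v_a = √[μ(2/r₂ − 1/a_t)] = 1.028 km/s.
Second burn Δv₂ = |v₂ − v_a| = 0.2130 km/s.
Total Δv = Δv₁ + Δv₂ = 0.4641 km/s.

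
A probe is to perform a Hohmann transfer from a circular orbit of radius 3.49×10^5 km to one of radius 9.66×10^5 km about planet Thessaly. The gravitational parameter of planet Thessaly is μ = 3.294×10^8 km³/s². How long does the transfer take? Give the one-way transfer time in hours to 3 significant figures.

Transfer-ellipse semi-major axis a_t = (r₁ + r₂)/2 = (3.490×10^5 + 9.660×10^5)/2 = 6.575×10^5 km.
By Kepler's third law the transfer-orbit period is T = 2π√(a_t³/μ), so t = T/2 = 92290 s.
Converting: 92290 s ÷ 3600 s/hour = 25.6 hours.

t = 25.6 hours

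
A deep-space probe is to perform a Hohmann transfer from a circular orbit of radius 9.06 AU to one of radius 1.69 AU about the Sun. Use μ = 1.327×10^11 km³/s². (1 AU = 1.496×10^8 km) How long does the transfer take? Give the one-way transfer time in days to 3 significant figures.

In km: r₁ = 9.06 × 1.496×10^8 = 1.355376×10^9 km; r₂ = 1.69 × 1.496×10^8 = 2.52824×10^8 km.
Transfer-ellipse semi-major axis a_t = (r₁ + r₂)/2 = (1.355376×10^9 + 2.52824×10^8)/2 = 8.041×10^8 km.
By Kepler's third law the transfer-orbit period is T = 2π√(a_t³/μ), so t = T/2 = 1.966×10^8 s.
Converting: 1.966×10^8 s ÷ 86400 s/day = 2280 days.

t = 2280 days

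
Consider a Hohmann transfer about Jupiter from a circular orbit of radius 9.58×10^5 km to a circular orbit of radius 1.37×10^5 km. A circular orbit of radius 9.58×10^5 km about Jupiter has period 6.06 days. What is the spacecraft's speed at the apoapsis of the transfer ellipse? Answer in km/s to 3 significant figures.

From Kepler's third law T² = 4π²r³/μ at r = 9.58×10^5 km, T = 6.06 days = 6.06 × 86400 s = 5.23584×10^5 s: μ = 4π²r³/T² = 1.26615×10^8 km³/s².
The Hohmann ellipse has a_t = (r₁ + r₂)/2 = 5.475×10^5 km.
The apoapsis of the transfer ellipse is at r = 9.580×10^5 km.
From the vis-viva equation, v = √[μ(2/r − 1/a_t)] = 5.751 km/s.

v = 5.75 km/s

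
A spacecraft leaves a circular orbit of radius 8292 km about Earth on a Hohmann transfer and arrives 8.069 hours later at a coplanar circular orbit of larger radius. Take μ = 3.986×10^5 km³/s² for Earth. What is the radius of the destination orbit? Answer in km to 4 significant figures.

Transfer time t = 8.069 hours = 29048.4 s, and t = π√(a_t³/μ).
So a_t = (μ t²/π²)^(1/3) = (3.986×10^5 × (29048.4)² / π²)^(1/3) = 32421 km.
Since a_t = (r₁ + r₂)/2, r₂ = 2a_t − r₁ = 2×32421 − 8292 = 56550 km.

r₂ = 56550 km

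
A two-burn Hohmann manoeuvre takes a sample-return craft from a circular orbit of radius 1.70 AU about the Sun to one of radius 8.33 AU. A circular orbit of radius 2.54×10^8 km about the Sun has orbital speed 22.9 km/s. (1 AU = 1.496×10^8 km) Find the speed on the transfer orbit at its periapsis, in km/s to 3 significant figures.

v = 29.5 km/s

From the circular-orbit relation v² = μ/r at r = 2.54×10^8 km: μ = v²r = (22.9)² × 2.54×10^8 = 1.33200×10^11 km³/s².
In km: r₁ = 1.70 × 1.496×10^8 = 2.5432×10^8 km; r₂ = 8.33 × 1.496×10^8 = 1.246168×10^9 km.
Semi-major axis of the transfer orbit: a_t = (2.5432×10^8 + 1.246168×10^9)/2 = 7.50244×10^8 km.
The periapsis of the transfer ellipse is at r = 2.5432×10^8 km.
Applying v² = μ(2/r − 1/a_t): v = 29.50 km/s.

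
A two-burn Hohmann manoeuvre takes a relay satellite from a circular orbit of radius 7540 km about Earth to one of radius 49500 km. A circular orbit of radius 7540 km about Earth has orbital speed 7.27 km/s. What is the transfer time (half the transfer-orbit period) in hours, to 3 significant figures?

t = 6.66 hours

From the circular-orbit relation v² = μ/r at r = 7540 km: μ = v²r = (7.27)² × 7540 = 3.98511×10^5 km³/s².
Semi-major axis of the transfer orbit: a_t = (7540 + 49500)/2 = 28520 km.
Half the transfer-orbit period gives t = π√(a_t³/μ) = 23970 s.
Converting: 23970 s ÷ 3600 s/hour = 6.66 hours.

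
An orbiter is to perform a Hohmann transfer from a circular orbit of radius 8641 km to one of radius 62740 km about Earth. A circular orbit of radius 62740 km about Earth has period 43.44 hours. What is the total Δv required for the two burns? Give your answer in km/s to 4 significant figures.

From Kepler's third law T² = 4π²r³/μ at r = 62740 km, T = 43.44 hours = 43.44 × 3600 s = 1.56384×10^5 s: μ = 4π²r³/T² = 3.98665×10^5 km³/s².
Transfer-ellipse semi-major axis a_t = (r₁ + r₂)/2 = (8641 + 62740)/2 = 35690.5 km.
At r₁ the circular-orbit speed is v₁ = √(μ/r₁) = 6.7924 km/s.
Transfer-orbit speed at r₁ (v² = μ(2/r − 1/a)): v_p = √[μ(2/r₁ − 1/a_t)] = 9.0057 km/s.
First burn Δv₁ = |v_p − v₁| = 2.2133 km/s.
Circular speed at r₂: v₂ = √(μ/r₂) = 2.52076 km/s.
Transfer-orbit speed at r₂: v_a = √[μ(2/r₂ − 1/a_t)] = 1.24033 km/s.
Second burn Δv₂ = |v₂ − v_a| = 1.2804 km/s.
Δv = Δv₁ + Δv₂ = 2.2133 + 1.2804 = 3.494 km/s.

Δv = 3.494 km/s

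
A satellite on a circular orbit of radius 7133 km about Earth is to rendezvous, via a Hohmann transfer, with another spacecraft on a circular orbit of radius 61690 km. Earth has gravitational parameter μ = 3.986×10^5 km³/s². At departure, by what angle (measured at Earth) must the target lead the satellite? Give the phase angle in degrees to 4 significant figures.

φ = 105.0°

Transfer-ellipse semi-major axis a_t = (r₁ + r₂)/2 = (7133 + 61690)/2 = 34411.5 km.
The half-period of the transfer ellipse is t = π√(a_t³/μ) = 31764 s.
The target's mean motion on its circular orbit is ω₂ = √(μ/r₂³) = 4.1205×10^-5 rad/s.
Angle swept by the target during transfer: ω₂·t = 1.3088 rad = 74.99°.
The satellite traverses 180° on the transfer ellipse, so the target must lead by 180° − 74.99° = 105.0°.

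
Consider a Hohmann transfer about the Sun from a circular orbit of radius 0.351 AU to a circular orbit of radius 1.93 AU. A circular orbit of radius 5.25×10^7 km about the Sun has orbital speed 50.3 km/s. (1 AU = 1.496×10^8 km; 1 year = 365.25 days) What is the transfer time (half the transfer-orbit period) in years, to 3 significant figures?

From the circular-orbit relation v² = μ/r at r = 5.25×10^7 km: μ = v²r = (50.3)² × 5.25×10^7 = 1.32830×10^11 km³/s².
In km: r₁ = 0.351 × 1.496×10^8 = 5.25096×10^7 km; r₂ = 1.93 × 1.496×10^8 = 2.88728×10^8 km.
Semi-major axis of the transfer orbit: a_t = (5.25096×10^7 + 2.88728×10^8)/2 = 1.706188×10^8 km.
Transfer time t = π√(a_t³/μ) = π√((1.706188×10^8)³ / 1.32830×10^11) = 1.921×10^7 s.
Converting: 1.921×10^7 s ÷ 3.15576×10^7 s/year (365.25 × 86400) = 0.609 years.

t = 0.609 years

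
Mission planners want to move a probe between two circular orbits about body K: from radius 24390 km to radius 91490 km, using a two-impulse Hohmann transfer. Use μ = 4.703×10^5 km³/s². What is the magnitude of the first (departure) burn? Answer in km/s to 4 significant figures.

Δv₁ = 1.127 km/s

Semi-major axis of the transfer orbit: a_t = (24390 + 91490)/2 = 57940 km.
On the circular orbit at r = 24390 km, v_c = √(μ/r) = 4.391 km/s.
Transfer-orbit speed at the same r (vis-viva, a = a_t): v_t = √[μ(2/r − 1/a_t)] = 5.518 km/s.
Δv₁ = |v_t − v_c| = |5.518 − 4.391| = 1.127 km/s.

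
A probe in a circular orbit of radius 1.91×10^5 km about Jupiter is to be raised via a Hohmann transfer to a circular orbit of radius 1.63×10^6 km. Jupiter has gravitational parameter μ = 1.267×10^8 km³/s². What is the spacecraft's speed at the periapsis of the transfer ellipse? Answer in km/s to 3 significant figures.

v = 34.5 km/s

Semi-major axis of the transfer orbit: a_t = (1.910×10^5 + 1.630×10^6)/2 = 9.105×10^5 km.
The periapsis of the transfer ellipse is at r = 1.910×10^5 km.
Applying v² = μ(2/r − 1/a_t): v = 34.46 km/s.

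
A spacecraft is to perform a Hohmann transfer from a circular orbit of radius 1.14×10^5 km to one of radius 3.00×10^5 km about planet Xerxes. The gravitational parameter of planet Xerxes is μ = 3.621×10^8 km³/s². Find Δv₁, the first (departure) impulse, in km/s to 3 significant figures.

Δv₁ = 11.5 km/s

The Hohmann ellipse has a_t = (r₁ + r₂)/2 = 2.070×10^5 km.
On the circular orbit at r = 1.140×10^5 km, v_c = √(μ/r) = 56.36 km/s.
Vis-viva on the transfer ellipse at r = 1.140×10^5 km gives v_t = √[μ(2/r − 1/a_t)] = 67.85 km/s.
Δv₁ = |v_t − v_c| = |67.85 − 56.36| = 11.49 km/s.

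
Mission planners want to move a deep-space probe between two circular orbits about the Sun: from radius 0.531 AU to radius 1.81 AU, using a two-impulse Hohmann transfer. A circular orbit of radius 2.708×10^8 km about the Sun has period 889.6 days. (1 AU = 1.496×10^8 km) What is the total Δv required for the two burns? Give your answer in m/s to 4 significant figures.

Δv = 17180 m/s

From Kepler's third law T² = 4π²r³/μ at r = 2.708×10^8 km, T = 889.6 days = 889.6 × 86400 s = 7.686144×10^7 s: μ = 4π²r³/T² = 1.32705×10^11 km³/s².
In km: r₁ = 0.531 × 1.496×10^8 = 7.94376×10^7 km; r₂ = 1.81 × 1.496×10^8 = 2.70776×10^8 km.
The Hohmann ellipse has a_t = (r₁ + r₂)/2 = 1.751068×10^8 km.
At r₁ the circular-orbit speed is v₁ = √(μ/r₁) = 40.873 km/s.
Transfer-orbit speed at r₁ (vis-viva equation): v_p = √[μ(2/r₁ − 1/a_t)] = 50.826 km/s.
First burn Δv₁ = |v_p − v₁| = 9.953 km/s.
Circular speed at r₂: v₂ = √(μ/r₂) = 22.138 km/s.
Transfer-orbit speed at r₂: v_a = √[μ(2/r₂ − 1/a_t)] = 14.911 km/s.
Second burn Δv₂ = |v₂ − v_a| = 7.227 km/s.
Total Δv = Δv₁ + Δv₂ = 17.18 km/s.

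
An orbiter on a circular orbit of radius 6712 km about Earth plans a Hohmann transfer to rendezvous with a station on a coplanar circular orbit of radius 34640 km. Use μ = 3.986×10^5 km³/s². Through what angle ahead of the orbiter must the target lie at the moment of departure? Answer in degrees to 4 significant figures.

φ = 96.99°

Transfer-ellipse semi-major axis a_t = (r₁ + r₂)/2 = (6712 + 34640)/2 = 20676 km.
The half-period of the transfer ellipse is t = π√(a_t³/μ) = 14793.843 s.
The target's mean motion on its circular orbit is ω₂ = √(μ/r₂³) = 9.7926858×10^-5 rad/s.
Angle swept by the target during transfer: ω₂·t = 1.448715 rad = 83.01°.
Arrival is 180° from departure on the ellipse, so φ = 180° − 83.01° = 96.99°.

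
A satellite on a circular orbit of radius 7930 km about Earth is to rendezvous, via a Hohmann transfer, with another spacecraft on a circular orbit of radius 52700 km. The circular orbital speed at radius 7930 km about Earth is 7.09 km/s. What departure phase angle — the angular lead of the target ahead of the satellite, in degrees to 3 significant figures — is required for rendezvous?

From the circular-orbit relation v² = μ/r at r = 7930 km: μ = v²r = (7.09)² × 7930 = 3.98626×10^5 km³/s².
The Hohmann ellipse has a_t = (r₁ + r₂)/2 = 30315 km.
The half-period of the transfer ellipse is t = π√(a_t³/μ) = 26263.5 s.
Target angular speed ω₂ = √(μ/r₂³) = 5.21875×10^-5 rad/s.
Angle swept by the target during transfer: ω₂·t = 1.3706 rad = 78.53°.
The satellite traverses 180° on the transfer ellipse, so the target must lead by 180° − 78.53° = 101°.

φ = 101°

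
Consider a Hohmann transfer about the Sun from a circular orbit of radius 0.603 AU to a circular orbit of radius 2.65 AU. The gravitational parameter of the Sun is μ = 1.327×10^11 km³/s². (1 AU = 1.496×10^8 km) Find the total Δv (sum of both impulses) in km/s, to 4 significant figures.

In km: r₁ = 0.603 × 1.496×10^8 = 9.02088×10^7 km; r₂ = 2.65 × 1.496×10^8 = 3.9644×10^8 km.
The Hohmann ellipse has a_t = (r₁ + r₂)/2 = 2.433244×10^8 km.
At r₁ the circular-orbit speed is v₁ = √(μ/r₁) = 38.354 km/s.
Transfer-orbit speed at r₁ (vis-viva equation): v_p = √[μ(2/r₁ − 1/a_t)] = 48.956 km/s.
First burn Δv₁ = |v_p − v₁| = 10.60 km/s.
Circular speed at r₂: v₂ = √(μ/r₂) = 18.296 km/s.
Transfer-orbit speed at r₂: v_a = √[μ(2/r₂ − 1/a_t)] = 11.140 km/s.
Second burn Δv₂ = |v₂ − v_a| = 7.156 km/s.
Δv = Δv₁ + Δv₂ = 10.60 + 7.156 = 17.76 km/s.

Δv = 17.76 km/s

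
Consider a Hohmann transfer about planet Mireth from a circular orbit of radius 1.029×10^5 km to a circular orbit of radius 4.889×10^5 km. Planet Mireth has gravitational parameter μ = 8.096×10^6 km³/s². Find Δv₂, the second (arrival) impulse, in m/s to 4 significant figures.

Semi-major axis of the transfer orbit: a_t = (1.029×10^5 + 4.889×10^5)/2 = 2.959×10^5 km.
On the circular orbit at r = 4.889×10^5 km, v_c = √(μ/r) = 4.0694 km/s.
Transfer-orbit speed at the same r (vis-viva, a = a_t): v_t = √[μ(2/r − 1/a_t)] = 2.3997 km/s.
Δv₂ = |v_t − v_c| = |2.3997 − 4.0694| = 1.670 km/s.

Δv₂ = 1670 m/s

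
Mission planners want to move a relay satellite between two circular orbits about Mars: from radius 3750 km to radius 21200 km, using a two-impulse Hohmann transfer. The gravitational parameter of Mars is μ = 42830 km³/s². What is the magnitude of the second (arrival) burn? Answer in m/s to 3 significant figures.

The Hohmann ellipse has a_t = (r₁ + r₂)/2 = 12475 km.
On the circular orbit at r = 21200 km, v_c = √(μ/r) = 1.4214 km/s.
Vis-viva on the transfer ellipse at r = 21200 km gives v_t = √[μ(2/r − 1/a_t)] = 0.77929 km/s.
Δv₂ = |v_t − v_c| = |0.77929 − 1.4214| = 0.6421 km/s.

Δv₂ = 642 m/s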